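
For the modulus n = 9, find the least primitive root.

2

φ(9) = φ(3^2) = 3·(3−1) = 6 = 2 · 3.
g is a primitive root iff g^(6/q) ≢ 1 (mod 9) for each prime q ∈ {2, 3}.
g = 2: 2^3 ≡ 8; 2^2 ≡ 4 — none is 1, so 2 is a primitive root.
So 2 is the smallest generator of (Z/9Z)^×.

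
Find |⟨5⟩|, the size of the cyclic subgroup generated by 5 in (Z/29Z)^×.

The order of 5 must divide φ(29) = 29 − 1 = 28 = 2^2 · 7.
Divisors of 28: 1, 2, 4, 7, 14, 28.
Evaluate successive powers at the divisors of 28:
5^1 ≡ 5 (mod 29)
5^2 ≡ 25 (mod 29)
5^4 ≡ 16 (mod 29)
5^7 ≡ 28 (mod 29)
5^14 ≡ 1 (mod 29) ✓
Hence ord(5) = 14.

14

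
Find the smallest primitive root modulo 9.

2

φ(9) = φ(3^2) = 3·(3−1) = 6 = 2 · 3.
Test candidates g = 2, 3, … against the prime factors q ∈ {2, 3} of φ(9): g is a generator iff g^(6/q) ≢ 1 for every such q.
g = 2: 2^3 ≡ 8; 2^2 ≡ 4 — none is 1, so 2 is a primitive root.
The smallest primitive root modulo 9 is 2.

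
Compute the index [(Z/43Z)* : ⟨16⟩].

6

The order of 16 must divide φ(43) = 43 − 1 = 42 = 2 · 3 · 7.
Divisors of 42: 1, 2, 3, 6, 7, 14, 21, 42.
Check 16^d mod 43 for each divisor in increasing order:
16^1 ≡ 16 (mod 43)
16^2 ≡ 41 (mod 43)
16^3 ≡ 11 (mod 43)
16^6 ≡ 35 (mod 43)
16^7 ≡ 1 (mod 43) ✓
Thus |⟨16⟩| = ord(16) = 7.
[(Z/43Z)^× : ⟨16⟩] = 42/7 = 6.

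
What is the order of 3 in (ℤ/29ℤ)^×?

Since 3 ∈ (Z/29Z)^×, its order divides φ(29) = 29 − 1 = 28 = 2^2 · 7.
Divisors of 28: 1, 2, 4, 7, 14, 28.
Test each divisor d:
3^1 ≡ 3
3^2 ≡ 9
3^4 ≡ 23
3^7 ≡ 12
3^14 ≡ 28
3^28 ≡ 1
The smallest such exponent is 28, so the order of 3 is 28.

28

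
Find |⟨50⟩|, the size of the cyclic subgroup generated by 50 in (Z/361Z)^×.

Since 50 ∈ (Z/361Z)^×, its order divides φ(361) = φ(19^2) = 19·(19−1) = 342 = 2 · 3^2 · 19.
Divisors of 342: 1, 2, 3, 6, 9, 18, 19, 38, 57, 114, 171, 342.
Compute 50^d (mod 361) for the divisors d until we hit 1:
50^1 ≡ 50
50^2 ≡ 334
50^3 ≡ 94
50^6 ≡ 172
50^9 ≡ 284
50^18 ≡ 153
50^19 ≡ 69
50^38 ≡ 68
50^57 ≡ 360
50^114 ≡ 1
So ord_361(50) = 114.

114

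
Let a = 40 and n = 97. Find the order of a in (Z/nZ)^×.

The order of 40 must divide φ(97) = 97 − 1 = 96 = 2^5 · 3.
Divisors of 96: 1, 2, 3, 4, 6, 8, 12, 16, 24, 32, 48, 96.
Evaluate successive powers at the divisors of 96:
40^1 ≡ 40 (mod 97)
40^2 ≡ 48 (mod 97)
40^3 ≡ 77 (mod 97)
40^4 ≡ 73 (mod 97)
40^6 ≡ 12 (mod 97)
40^8 ≡ 91 (mod 97)
40^12 ≡ 47 (mod 97)
40^16 ≡ 36 (mod 97)
40^24 ≡ 75 (mod 97)
40^32 ≡ 35 (mod 97)
40^48 ≡ 96 (mod 97)
40^96 ≡ 1 (mod 97) ✓
So ord_97(40) = 96.

96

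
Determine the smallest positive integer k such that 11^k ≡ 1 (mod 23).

22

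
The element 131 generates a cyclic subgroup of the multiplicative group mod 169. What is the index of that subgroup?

The order of 131 must divide φ(169) = φ(13^2) = 13·(13−1) = 156 = 2^2 · 3 · 13.
Divisors of 156: 1, 2, 3, 4, 6, 12, 13, 26, 39, 52, 78, 156.
Evaluate successive powers at the divisors of 156:
131^1 ≡ 131 (mod 169)
131^2 ≡ 92 (mod 169)
131^3 ≡ 53 (mod 169)
131^4 ≡ 14 (mod 169)
131^6 ≡ 105 (mod 169)
131^12 ≡ 40 (mod 169)
131^13 ≡ 1 (mod 169) ✓
So ord_169(131) = 13, hence |⟨131⟩| = 13.
The index is φ(169) / ord(131) = 156 / 13 = 12.

12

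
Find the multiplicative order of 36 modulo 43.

3

By Lagrange's theorem, ord_43(36) divides φ(43) = 43 − 1 = 42 = 2 · 3 · 7.
Divisors of 42: 1, 2, 3, 6, 7, 14, 21, 42.
Evaluate successive powers at the divisors of 42:
36^1 ≡ 36 (mod 43)
36^2 ≡ 6 (mod 43)
36^3 ≡ 1 (mod 43) ✓
So ord_43(36) = 3.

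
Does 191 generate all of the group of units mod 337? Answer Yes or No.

No

φ(337) = 337 − 1 = 336 = 2^4 · 3 · 7.
It suffices to check that the order of 191 is not a proper divisor of 336: compute 191^(336/q) for q ∈ {2, 3, 7}.
191^168 ≡ 336 (mod 337)  [q = 2: ≢ 1 ✓]
191^112 ≡ 1 (mod 337)  [q = 3: ≡ 1 ✗]
191^48 ≡ 1 (mod 337)  [q = 7: ≡ 1 ✗]
Since 191^112 ≡ 1, the order of 191 divides 112 < 336, so 191 is not a primitive root.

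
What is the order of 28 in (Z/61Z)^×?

20

The order of 28 must divide φ(61) = 61 − 1 = 60 = 2^2 · 3 · 5.
Divisors of 60: 1, 2, 3, 4, 5, 6, 10, 12, 15, 20, 30, 60.
Evaluate successive powers at the divisors of 60:
28^1 ≡ 28 (mod 61)
28^2 ≡ 52 (mod 61)
28^3 ≡ 53 (mod 61)
28^4 ≡ 20 (mod 61)
28^5 ≡ 11 (mod 61)
28^6 ≡ 3 (mod 61)
28^10 ≡ 60 (mod 61)
28^12 ≡ 9 (mod 61)
28^15 ≡ 50 (mod 61)
28^20 ≡ 1 (mod 61) ✓
Therefore the multiplicative order of 28 modulo 61 is 20.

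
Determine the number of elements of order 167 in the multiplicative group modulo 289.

0

φ(289) = φ(17^2) = 17·(17−1) = 272 = 2^4 · 17.
(Z/289Z)^× is cyclic (|G| = 272); a cyclic group of order m has exactly φ(d) elements of each order d | m, and none otherwise.
Since 167 ∤ 272, the count is 0.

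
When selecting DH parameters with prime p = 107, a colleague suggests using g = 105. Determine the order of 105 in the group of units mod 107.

By Lagrange's theorem, ord_107(105) divides φ(107) = 107 − 1 = 106 = 2 · 53.
Divisors of 106: 1, 2, 53, 106.
Check 105^d mod 107 for each divisor in increasing order:
105^1 ≡ 105 (mod 107)
105^2 ≡ 4 (mod 107)
105^53 ≡ 1 (mod 107) ✓
The smallest such exponent is 53, so the order of 105 is 53.

53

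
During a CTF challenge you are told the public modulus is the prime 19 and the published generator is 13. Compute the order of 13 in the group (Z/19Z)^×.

Since 13 ∈ (Z/19Z)^×, its order divides φ(19) = 19 − 1 = 18 = 2 · 3^2.
Divisors of 18: 1, 2, 3, 6, 9, 18.
Evaluate successive powers at the divisors of 18:
13^1 ≡ 13
13^2 ≡ 17
13^3 ≡ 12
13^6 ≡ 11
13^9 ≡ 18
13^18 ≡ 1
So ord_19(13) = 18.

18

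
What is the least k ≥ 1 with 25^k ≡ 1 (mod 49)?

By Lagrange's theorem, ord_49(25) divides φ(49) = φ(7^2) = 7·(7−1) = 42 = 2 · 3 · 7.
Divisors of 42: 1, 2, 3, 6, 7, 14, 21, 42.
Evaluate successive powers at the divisors of 42:
25^1 ≡ 25 (mod 49)
25^2 ≡ 37 (mod 49)
25^3 ≡ 43 (mod 49)
25^6 ≡ 36 (mod 49)
25^7 ≡ 18 (mod 49)
25^14 ≡ 30 (mod 49)
25^21 ≡ 1 (mod 49) ✓
Therefore the multiplicative order of 25 modulo 49 is 21.

21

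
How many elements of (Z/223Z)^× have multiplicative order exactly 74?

36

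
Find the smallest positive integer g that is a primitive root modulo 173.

2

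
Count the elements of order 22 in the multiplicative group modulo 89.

φ(89) = 89 − 1 = 88 = 2^3 · 11.
(Z/89Z)^× is cyclic (|G| = 88); a cyclic group of order m has exactly φ(d) elements of each order d | m, and none otherwise.
22 = 2 · 11 divides 88, and φ(22) = 10.

10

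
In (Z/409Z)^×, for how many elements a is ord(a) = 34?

16

φ(409) = 409 − 1 = 408 = 2^3 · 3 · 17.
(Z/409Z)^× is cyclic (|G| = 408); a cyclic group of order m has exactly φ(d) elements of each order d | m, and none otherwise.
34 = 2 · 17 divides 408, and φ(34) = 16.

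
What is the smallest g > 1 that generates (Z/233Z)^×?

3

φ(233) = 233 − 1 = 232 = 2^3 · 29.
g is a primitive root iff g^(232/q) ≢ 1 (mod 233) for each prime q ∈ {2, 29}.
g = 2: 2^116 ≡ 1 — hits 1, so not a primitive root.
g = 3: 3^116 ≡ 232; 3^8 ≡ 37 — none is 1, so 3 is a primitive root.
Hence the least primitive root of 233 is 3.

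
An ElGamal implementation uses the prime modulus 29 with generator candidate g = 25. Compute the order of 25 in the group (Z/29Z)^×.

7

ord(25) | φ(29) = 29 − 1 = 28 = 2^2 · 7.
Divisors of 28: 1, 2, 4, 7, 14, 28.
Evaluate successive powers at the divisors of 28:
25^1 ≡ 25 (mod 29)
25^2 ≡ 16 (mod 29)
25^4 ≡ 24 (mod 29)
25^7 ≡ 1 (mod 29) ✓
Therefore the multiplicative order of 25 modulo 29 is 7.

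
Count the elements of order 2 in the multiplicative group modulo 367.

φ(367) = 367 − 1 = 366 = 2 · 3 · 61.
(Z/367Z)^× is cyclic (|G| = 366); a cyclic group of order m has exactly φ(d) elements of each order d | m, and none otherwise.
2 | 366, and φ(2) = 2 − 1 = 1.

1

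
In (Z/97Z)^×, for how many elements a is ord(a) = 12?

4

φ(97) = 97 − 1 = 96 = 2^5 · 3.
In a cyclic group of order 96, there are φ(d) elements of order d for each divisor d of 96, and zero for non-divisors.
12 = 2^2 · 3 divides 96, and φ(12) = 4.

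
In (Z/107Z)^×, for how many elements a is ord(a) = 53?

52

φ(107) = 107 − 1 = 106 = 2 · 53.
(Z/107Z)^× is cyclic (|G| = 106); a cyclic group of order m has exactly φ(d) elements of each order d | m, and none otherwise.
53 | 106, and φ(53) = 53 − 1 = 52.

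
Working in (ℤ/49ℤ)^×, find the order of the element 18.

3

The order of 18 must divide φ(49) = φ(7^2) = 7·(7−1) = 42 = 2 · 3 · 7.
Divisors of 42: 1, 2, 3, 6, 7, 14, 21, 42.
Compute 18^d (mod 49) for the divisors d until we hit 1:
18^1 ≡ 18 (mod 49)
18^2 ≡ 30 (mod 49)
18^3 ≡ 1 (mod 49) ✓
Hence ord(18) = 3.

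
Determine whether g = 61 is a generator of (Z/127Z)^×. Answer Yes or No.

No

φ(127) = 127 − 1 = 126 = 2 · 3^2 · 7.
It suffices to check that the order of 61 is not a proper divisor of 126: compute 61^(126/q) for q ∈ {2, 3, 7}.
61^63 ≡ 1 (mod 127)  [q = 2: ≡ 1 ✗]
61^42 ≡ 1 (mod 127)  [q = 3: ≡ 1 ✗]
61^18 ≡ 4 (mod 127)  [q = 7: ≢ 1 ✓]
The check at q = 2 fails, so 61 generates a proper subgroup.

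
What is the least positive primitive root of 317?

2

φ(317) = 317 − 1 = 316 = 2^2 · 79.
g is a primitive root iff g^(316/q) ≢ 1 (mod 317) for each prime q ∈ {2, 79}.
g = 2: 2^158 ≡ 316; 2^4 ≡ 16 — none is 1, so 2 is a primitive root.
Hence the least primitive root of 317 is 2.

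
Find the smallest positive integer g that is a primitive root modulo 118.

11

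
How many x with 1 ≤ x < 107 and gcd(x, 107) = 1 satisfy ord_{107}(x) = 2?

1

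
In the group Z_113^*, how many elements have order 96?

0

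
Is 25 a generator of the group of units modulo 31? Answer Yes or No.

No

φ(31) = 31 − 1 = 30 = 2 · 3 · 5.
Test 25^(30/q) mod 31 for each prime factor q of 30:
25^15 ≡ 1 (mod 31)  [q = 2: ≡ 1 ✗]
25^10 ≡ 25 (mod 31)  [q = 3: ≢ 1 ✓]
25^6 ≡ 1 (mod 31)  [q = 5: ≡ 1 ✗]
Since 25^15 ≡ 1, the order of 25 divides 15 < 30, so 25 is not a primitive root.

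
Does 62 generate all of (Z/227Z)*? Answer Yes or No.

φ(227) = 227 − 1 = 226 = 2 · 113.
It suffices to check that the order of 62 is not a proper divisor of 226: compute 62^(226/q) for q ∈ {2, 113}.
62^113 ≡ 1 (mod 227)  [q = 2: ≡ 1 ✗]
62^2 ≡ 212 (mod 227)  [q = 113: ≢ 1 ✓]
62^113 ≡ 1 shows ord(62) | 113, strictly less than φ(227); not a primitive root.

No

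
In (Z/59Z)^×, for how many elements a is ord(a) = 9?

0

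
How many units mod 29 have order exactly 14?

6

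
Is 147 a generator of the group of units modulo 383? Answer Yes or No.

No

φ(383) = 383 − 1 = 382 = 2 · 191.
An element g generates (Z/383Z)^× iff g^(382/q) ≢ 1 (mod 383) for each prime q ∈ {2, 191}.
147^191 ≡ 1 (mod 383)  [q = 2: ≡ 1 ✗]
147^2 ≡ 161 (mod 383)  [q = 191: ≢ 1 ✓]
Since 147^191 ≡ 1, the order of 147 divides 191 < 382, so 147 is not a primitive root.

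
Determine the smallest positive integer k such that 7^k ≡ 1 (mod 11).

10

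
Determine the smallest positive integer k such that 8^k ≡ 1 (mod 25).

20

ord(8) | φ(25) = φ(5^2) = 5·(5−1) = 20 = 2^2 · 5.
Divisors of 20: 1, 2, 4, 5, 10, 20.
Test each divisor d:
8^1 ≡ 8
8^2 ≡ 14
8^4 ≡ 21
8^5 ≡ 18
8^10 ≡ 24
8^20 ≡ 1
Therefore the multiplicative order of 8 modulo 25 is 20.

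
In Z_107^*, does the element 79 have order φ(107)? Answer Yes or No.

No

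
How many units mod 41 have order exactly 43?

φ(41) = 41 − 1 = 40 = 2^3 · 5.
Since (Z/41Z)^× is cyclic of order 40, the number of elements of order d is φ(d) when d | 40 and 0 otherwise.
Since 43 ∤ 40, the count is 0.

0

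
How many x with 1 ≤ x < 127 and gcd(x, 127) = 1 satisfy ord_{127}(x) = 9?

φ(127) = 127 − 1 = 126 = 2 · 3^2 · 7.
(Z/127Z)^× is cyclic (|G| = 126); a cyclic group of order m has exactly φ(d) elements of each order d | m, and none otherwise.
9 = 3^2 divides 126, and φ(9) = 6.

6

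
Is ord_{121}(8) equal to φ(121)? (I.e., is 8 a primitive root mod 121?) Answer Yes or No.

φ(121) = φ(11^2) = 11·(11−1) = 110 = 2 · 5 · 11.
8 is a primitive root mod 121 iff 8^(φ(121)/q) ≢ 1 for every prime q | φ(121), i.e. q ∈ {2, 5, 11}.
8^55 ≡ 120 (mod 121)  [q = 2: ≢ 1 ✓]
8^22 ≡ 9 (mod 121)  [q = 5: ≢ 1 ✓]
8^10 ≡ 45 (mod 121)  [q = 11: ≢ 1 ✓]
None equal 1, so ord_121(8) = 110: 8 is a primitive root.

Yes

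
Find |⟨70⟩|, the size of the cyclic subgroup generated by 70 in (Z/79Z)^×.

78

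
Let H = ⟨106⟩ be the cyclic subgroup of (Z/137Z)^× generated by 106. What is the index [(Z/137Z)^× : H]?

1

Since 106 ∈ (Z/137Z)^×, its order divides φ(137) = 137 − 1 = 136 = 2^3 · 17.
Divisors of 136: 1, 2, 4, 8, 17, 34, 68, 136.
Evaluate successive powers at the divisors of 136:
106^1 ≡ 106 (mod 137)
106^2 ≡ 2 (mod 137)
106^4 ≡ 4 (mod 137)
106^8 ≡ 16 (mod 137)
106^17 ≡ 10 (mod 137)
106^34 ≡ 100 (mod 137)
106^68 ≡ 136 (mod 137)
106^136 ≡ 1 (mod 137) ✓
The order of 106 is 136, so the subgroup it generates has 136 elements.
The index is φ(137) / ord(106) = 136 / 136 = 1.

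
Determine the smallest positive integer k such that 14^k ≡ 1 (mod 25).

The order of 14 must divide φ(25) = φ(5^2) = 5·(5−1) = 20 = 2^2 · 5.
Divisors of 20: 1, 2, 4, 5, 10, 20.
Check 14^d mod 25 for each divisor in increasing order:
14^1 ≡ 14
14^2 ≡ 21
14^4 ≡ 16
14^5 ≡ 24
14^10 ≡ 1
The smallest such exponent is 10, so the order of 14 is 10.

10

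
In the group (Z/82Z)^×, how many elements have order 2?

φ(82) = φ(2)·φ(41) = 1·40 = 40 = 2^3 · 5.
(Z/82Z)^× is cyclic (|G| = 40); a cyclic group of order m has exactly φ(d) elements of each order d | m, and none otherwise.
2 | 40, and φ(2) = 2 − 1 = 1.

1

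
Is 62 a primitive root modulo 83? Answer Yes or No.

φ(83) = 83 − 1 = 82 = 2 · 41.
Test 62^(82/q) mod 83 for each prime factor q of 82:
62^41 ≡ 82 (mod 83)  [q = 2: ≢ 1 ✓]
62^2 ≡ 26 (mod 83)  [q = 41: ≢ 1 ✓]
Every test exponent gives a nontrivial residue, hence 62 generates the full group.

Yes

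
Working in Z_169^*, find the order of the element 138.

52

ord(138) | φ(169) = φ(13^2) = 13·(13−1) = 156 = 2^2 · 3 · 13.
Divisors of 156: 1, 2, 3, 4, 6, 12, 13, 26, 39, 52, 78, 156.
Test each divisor d:
138^1 ≡ 138 (mod 169)
138^2 ≡ 116 (mod 169)
138^3 ≡ 122 (mod 169)
138^4 ≡ 105 (mod 169)
138^6 ≡ 12 (mod 169)
138^12 ≡ 144 (mod 169)
138^13 ≡ 99 (mod 169)
138^26 ≡ 168 (mod 169)
138^39 ≡ 70 (mod 169)
138^52 ≡ 1 (mod 169) ✓
The smallest such exponent is 52, so the order of 138 is 52.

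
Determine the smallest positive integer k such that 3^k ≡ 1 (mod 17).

16

ord(3) | φ(17) = 17 − 1 = 16 = 2^4.
Divisors of 16: 1, 2, 4, 8, 16.
Test each divisor d:
3^1 ≡ 3
3^2 ≡ 9
3^4 ≡ 13
3^8 ≡ 16
3^16 ≡ 1
So ord_17(3) = 16.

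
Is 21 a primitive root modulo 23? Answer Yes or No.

Yes

φ(23) = 23 − 1 = 22 = 2 · 11.
It suffices to check that the order of 21 is not a proper divisor of 22: compute 21^(22/q) for q ∈ {2, 11}.
21^11 ≡ 22 (mod 23)  [q = 2: ≢ 1 ✓]
21^2 ≡ 4 (mod 23)  [q = 11: ≢ 1 ✓]
All checks pass, so 21 has order 22 and is a primitive root modulo 23.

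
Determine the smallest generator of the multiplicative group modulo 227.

2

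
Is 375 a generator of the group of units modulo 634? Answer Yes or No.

φ(634) = φ(2)·φ(317) = 1·316 = 316 = 2^2 · 79.
Test 375^(316/q) mod 634 for each prime factor q of 316:
375^158 ≡ 1 (mod 634)  [q = 2: ≡ 1 ✗]
375^4 ≡ 547 (mod 634)  [q = 79: ≢ 1 ✓]
375^158 ≡ 1 shows ord(375) | 158, strictly less than φ(634); not a primitive root.

No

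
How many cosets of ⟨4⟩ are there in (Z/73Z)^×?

8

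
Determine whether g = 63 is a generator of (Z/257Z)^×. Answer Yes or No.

φ(257) = 257 − 1 = 256 = 2^8.
63 is a primitive root mod 257 iff 63^(φ(257)/q) ≢ 1 for every prime q | φ(257), i.e. q ∈ {2}.
63^128 ≡ 256 (mod 257)  [q = 2: ≢ 1 ✓]
All checks pass, so 63 has order 256 and is a primitive root modulo 257.

Yes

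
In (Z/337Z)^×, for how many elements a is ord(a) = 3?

2

φ(337) = 337 − 1 = 336 = 2^4 · 3 · 7.
(Z/337Z)^× is cyclic (|G| = 336); a cyclic group of order m has exactly φ(d) elements of each order d | m, and none otherwise.
3 | 336, and φ(3) = 3 − 1 = 2.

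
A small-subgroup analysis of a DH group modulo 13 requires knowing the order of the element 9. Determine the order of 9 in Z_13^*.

3

By Lagrange's theorem, ord_13(9) divides φ(13) = 13 − 1 = 12 = 2^2 · 3.
Divisors of 12: 1, 2, 3, 4, 6, 12.
Test each divisor d:
9^1 ≡ 9 (mod 13)
9^2 ≡ 3 (mod 13)
9^3 ≡ 1 (mod 13) ✓
Hence ord(9) = 3.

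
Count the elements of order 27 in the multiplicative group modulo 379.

18

φ(379) = 379 − 1 = 378 = 2 · 3^3 · 7.
(Z/379Z)^× is cyclic (|G| = 378); a cyclic group of order m has exactly φ(d) elements of each order d | m, and none otherwise.
27 = 3^3 divides 378, and φ(27) = 18.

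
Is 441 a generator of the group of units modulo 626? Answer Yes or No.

φ(626) = φ(2)·φ(313) = 1·312 = 312 = 2^3 · 3 · 13.
It suffices to check that the order of 441 is not a proper divisor of 312: compute 441^(312/q) for q ∈ {2, 3, 13}.
441^156 ≡ 1 (mod 626)  [q = 2: ≡ 1 ✗]
441^104 ≡ 527 (mod 626)  [q = 3: ≢ 1 ✓]
441^24 ≡ 27 (mod 626)  [q = 13: ≢ 1 ✓]
Since 441^156 ≡ 1, the order of 441 divides 156 < 312, so 441 is not a primitive root.

No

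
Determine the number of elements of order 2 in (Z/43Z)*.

φ(43) = 43 − 1 = 42 = 2 · 3 · 7.
(Z/43Z)^× is cyclic (|G| = 42); a cyclic group of order m has exactly φ(d) elements of each order d | m, and none otherwise.
2 | 42, and φ(2) = 2 − 1 = 1.

1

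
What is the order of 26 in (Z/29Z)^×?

The order of 26 must divide φ(29) = 29 − 1 = 28 = 2^2 · 7.
Divisors of 28: 1, 2, 4, 7, 14, 28.
Compute 26^d (mod 29) for the divisors d until we hit 1:
26^1 ≡ 26
26^2 ≡ 9
26^4 ≡ 23
26^7 ≡ 17
26^14 ≡ 28
26^28 ≡ 1
Hence ord(26) = 28.

28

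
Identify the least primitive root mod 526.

φ(526) = φ(2)·φ(263) = 1·262 = 262 = 2 · 131.
Test candidates g = 2, 3, … against the prime factors q ∈ {2, 131} of φ(526): g is a generator iff g^(262/q) ≢ 1 for every such q.
g = 2: gcd(2, 526) = 2 > 1, not a unit — skip.
g = 3: 3^131 ≡ 1 — hits 1, so not a primitive root.
g = 4: gcd(4, 526) = 2 > 1, not a unit — skip.
g = 5: 5^131 ≡ 525; 5^2 ≡ 25 — none is 1, so 5 is a primitive root.
So 5 is the smallest generator of (Z/526Z)^×.

5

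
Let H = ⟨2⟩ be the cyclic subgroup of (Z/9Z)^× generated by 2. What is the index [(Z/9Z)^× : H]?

Since 2 ∈ (Z/9Z)^×, its order divides φ(9) = φ(3^2) = 3·(3−1) = 6 = 2 · 3.
Divisors of 6: 1, 2, 3, 6.
Evaluate successive powers at the divisors of 6:
2^1 ≡ 2
2^2 ≡ 4
2^3 ≡ 8
2^6 ≡ 1
The order of 2 is 6, so the subgroup it generates has 6 elements.
[(Z/9Z)^× : ⟨2⟩] = 6/6 = 1.

1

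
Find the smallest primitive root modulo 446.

3

φ(446) = φ(2)·φ(223) = 1·222 = 222 = 2 · 3 · 37.
g is a primitive root iff g^(222/q) ≢ 1 (mod 446) for each prime q ∈ {2, 3, 37}.
g = 2: gcd(2, 446) = 2 > 1, not a unit — skip.
g = 3: 3^111 ≡ 445; 3^74 ≡ 183; 3^6 ≡ 283 — none is 1, so 3 is a primitive root.
Hence the least primitive root of 446 is 3.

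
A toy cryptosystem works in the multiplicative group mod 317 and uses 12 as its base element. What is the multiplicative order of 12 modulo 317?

316

ord(12) | φ(317) = 317 − 1 = 316 = 2^2 · 79.
Divisors of 316: 1, 2, 4, 79, 158, 316.
Test each divisor d:
12^1 ≡ 12 (mod 317)
12^2 ≡ 144 (mod 317)
12^4 ≡ 131 (mod 317)
12^79 ≡ 114 (mod 317)
12^158 ≡ 316 (mod 317)
12^316 ≡ 1 (mod 317) ✓
Therefore the multiplicative order of 12 modulo 317 is 316.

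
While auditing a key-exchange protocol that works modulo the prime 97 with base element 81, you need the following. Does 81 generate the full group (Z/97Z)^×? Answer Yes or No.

φ(97) = 97 − 1 = 96 = 2^5 · 3.
81 is a primitive root mod 97 iff 81^(φ(97)/q) ≢ 1 for every prime q | φ(97), i.e. q ∈ {2, 3}.
81^48 ≡ 1 (mod 97)  [q = 2: ≡ 1 ✗]
81^32 ≡ 35 (mod 97)  [q = 3: ≢ 1 ✓]
The check at q = 2 fails, so 81 generates a proper subgroup.

No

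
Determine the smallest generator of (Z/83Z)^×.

φ(83) = 83 − 1 = 82 = 2 · 41.
Test candidates g = 2, 3, … against the prime factors q ∈ {2, 41} of φ(83): g is a generator iff g^(82/q) ≢ 1 for every such q.
g = 2: 2^41 ≡ 82; 2^2 ≡ 4 — none is 1, so 2 is a primitive root.
So 2 is the smallest generator of (Z/83Z)^×.

2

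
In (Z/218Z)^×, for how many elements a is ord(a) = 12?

4

φ(218) = φ(2)·φ(109) = 1·108 = 108 = 2^2 · 3^3.
In a cyclic group of order 108, there are φ(d) elements of order d for each divisor d of 108, and zero for non-divisors.
12 = 2^2 · 3 divides 108, and φ(12) = 4.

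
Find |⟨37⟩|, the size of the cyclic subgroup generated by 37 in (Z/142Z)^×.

By Lagrange's theorem, ord_142(37) divides φ(142) = φ(2)·φ(71) = 1·70 = 70 = 2 · 5 · 7.
Divisors of 70: 1, 2, 5, 7, 10, 14, 35, 70.
Compute 37^d (mod 142) for the divisors d until we hit 1:
37^1 ≡ 37 (mod 142)
37^2 ≡ 91 (mod 142)
37^5 ≡ 103 (mod 142)
37^7 ≡ 1 (mod 142) ✓
The smallest such exponent is 7, so the order of 37 is 7.

7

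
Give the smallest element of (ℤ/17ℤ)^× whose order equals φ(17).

3

φ(17) = 17 − 1 = 16 = 2^4.
g is a primitive root iff g^(16/q) ≢ 1 (mod 17) for each prime q ∈ {2}.
g = 2: 2^8 ≡ 1 — hits 1, so not a primitive root.
g = 3: 3^8 ≡ 16 — none is 1, so 3 is a primitive root.
Hence the least primitive root of 17 is 3.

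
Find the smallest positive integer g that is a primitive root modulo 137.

φ(137) = 137 − 1 = 136 = 2^3 · 17.
g is a primitive root iff g^(136/q) ≢ 1 (mod 137) for each prime q ∈ {2, 17}.
g = 2: 2^68 ≡ 1 — hits 1, so not a primitive root.
g = 3: 3^68 ≡ 136; 3^8 ≡ 122 — none is 1, so 3 is a primitive root.
So 3 is the smallest generator of (Z/137Z)^×.

3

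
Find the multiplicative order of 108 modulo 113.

112

Since 108 ∈ (Z/113Z)^×, its order divides φ(113) = 113 − 1 = 112 = 2^4 · 7.
Divisors of 112: 1, 2, 4, 7, 8, 14, 16, 28, 56, 112.
Compute 108^d (mod 113) for the divisors d until we hit 1:
108^1 ≡ 108 (mod 113)
108^2 ≡ 25 (mod 113)
108^4 ≡ 60 (mod 113)
108^7 ≡ 71 (mod 113)
108^8 ≡ 97 (mod 113)
108^14 ≡ 69 (mod 113)
108^16 ≡ 30 (mod 113)
108^28 ≡ 15 (mod 113)
108^56 ≡ 112 (mod 113)
108^112 ≡ 1 (mod 113) ✓
The smallest such exponent is 112, so the order of 108 is 112.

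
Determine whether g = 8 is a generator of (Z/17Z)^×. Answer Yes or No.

φ(17) = 17 − 1 = 16 = 2^4.
It suffices to check that the order of 8 is not a proper divisor of 16: compute 8^(16/q) for q ∈ {2}.
8^8 ≡ 1 (mod 17)  [q = 2: ≡ 1 ✗]
8^8 ≡ 1 shows ord(8) | 8, strictly less than φ(17); not a primitive root.

No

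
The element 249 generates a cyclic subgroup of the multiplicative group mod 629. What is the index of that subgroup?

ord(249) | φ(629) = φ(17·37) = (17−1)·(37−1) = 16·36 = 576 = 2^6 · 3^2.
Divisors of 576: 1, 2, 3, 4, 6, 8, 9, 12, 16, 18, 24, 32, 36, 48, 64, 72, 96, 144, 192, 288, 576.
Test each divisor d:
249^1 ≡ 249 (mod 629)
249^2 ≡ 359 (mod 629)
249^3 ≡ 73 (mod 629)
249^4 ≡ 565 (mod 629)
249^6 ≡ 297 (mod 629)
249^8 ≡ 322 (mod 629)
249^9 ≡ 295 (mod 629)
249^12 ≡ 149 (mod 629)
249^16 ≡ 528 (mod 629)
249^18 ≡ 223 (mod 629)
249^24 ≡ 186 (mod 629)
249^32 ≡ 137 (mod 629)
249^36 ≡ 38 (mod 629)
249^48 ≡ 1 (mod 629) ✓
The order of 249 is 48, so the subgroup it generates has 48 elements.
Index = |(Z/629Z)^×| / |⟨249⟩| = 576 / 48 = 12.

12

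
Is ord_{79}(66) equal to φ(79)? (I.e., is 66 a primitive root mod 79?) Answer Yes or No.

φ(79) = 79 − 1 = 78 = 2 · 3 · 13.
Test 66^(78/q) mod 79 for each prime factor q of 78:
66^39 ≡ 78 (mod 79)  [q = 2: ≢ 1 ✓]
66^26 ≡ 23 (mod 79)  [q = 3: ≢ 1 ✓]
66^6 ≡ 67 (mod 79)  [q = 13: ≢ 1 ✓]
None equal 1, so ord_79(66) = 78: 66 is a primitive root.

Yes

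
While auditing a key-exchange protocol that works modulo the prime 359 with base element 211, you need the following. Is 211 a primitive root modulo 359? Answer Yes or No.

Yes

φ(359) = 359 − 1 = 358 = 2 · 179.
An element g generates (Z/359Z)^× iff g^(358/q) ≢ 1 (mod 359) for each prime q ∈ {2, 179}.
211^179 ≡ 358 (mod 359)  [q = 2: ≢ 1 ✓]
211^2 ≡ 5 (mod 359)  [q = 179: ≢ 1 ✓]
Every test exponent gives a nontrivial residue, hence 211 generates the full group.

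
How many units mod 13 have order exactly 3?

φ(13) = 13 − 1 = 12 = 2^2 · 3.
(Z/13Z)^× is cyclic (|G| = 12); a cyclic group of order m has exactly φ(d) elements of each order d | m, and none otherwise.
3 | 12, and φ(3) = 3 − 1 = 2.

2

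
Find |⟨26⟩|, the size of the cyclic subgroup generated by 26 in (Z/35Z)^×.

Since 26 ∈ (Z/35Z)^×, its order divides φ(35) = φ(5·7) = (5−1)·(7−1) = 4·6 = 24 = 2^3 · 3.
Divisors of 24: 1, 2, 3, 4, 6, 8, 12, 24.
Compute 26^d (mod 35) for the divisors d until we hit 1:
26^1 ≡ 26
26^2 ≡ 11
26^3 ≡ 6
26^4 ≡ 16
26^6 ≡ 1
Hence ord(26) = 6.

6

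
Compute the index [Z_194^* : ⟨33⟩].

12

The order of 33 must divide φ(194) = φ(2)·φ(97) = 1·96 = 96 = 2^5 · 3.
Divisors of 96: 1, 2, 3, 4, 6, 8, 12, 16, 24, 32, 48, 96.
Evaluate successive powers at the divisors of 96:
33^1 ≡ 33 (mod 194)
33^2 ≡ 119 (mod 194)
33^3 ≡ 47 (mod 194)
33^4 ≡ 193 (mod 194)
33^6 ≡ 75 (mod 194)
33^8 ≡ 1 (mod 194) ✓
The order of 33 is 8, so the subgroup it generates has 8 elements.
[(Z/194Z)^× : ⟨33⟩] = 96/8 = 12.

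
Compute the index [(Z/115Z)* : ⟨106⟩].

4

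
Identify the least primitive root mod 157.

5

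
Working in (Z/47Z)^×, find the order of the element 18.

23

Since 18 ∈ (Z/47Z)^×, its order divides φ(47) = 47 − 1 = 46 = 2 · 23.
Divisors of 46: 1, 2, 23, 46.
Test each divisor d:
18^1 ≡ 18 (mod 47)
18^2 ≡ 42 (mod 47)
18^23 ≡ 1 (mod 47) ✓
Therefore the multiplicative order of 18 modulo 47 is 23.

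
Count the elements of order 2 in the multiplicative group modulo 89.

1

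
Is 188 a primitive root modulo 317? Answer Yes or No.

Yes

φ(317) = 317 − 1 = 316 = 2^2 · 79.
Test 188^(316/q) mod 317 for each prime factor q of 316:
188^158 ≡ 316 (mod 317)  [q = 2: ≢ 1 ✓]
188^4 ≡ 240 (mod 317)  [q = 79: ≢ 1 ✓]
All checks pass, so 188 has order 316 and is a primitive root modulo 317.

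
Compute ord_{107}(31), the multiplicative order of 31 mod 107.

106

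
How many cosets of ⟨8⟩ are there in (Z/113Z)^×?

ord(8) | φ(113) = 113 − 1 = 112 = 2^4 · 7.
Divisors of 112: 1, 2, 4, 7, 8, 14, 16, 28, 56, 112.
Test each divisor d:
8^1 ≡ 8
8^2 ≡ 64
8^4 ≡ 28
8^7 ≡ 98
8^8 ≡ 106
8^14 ≡ 112
8^16 ≡ 49
8^28 ≡ 1
So ord_113(8) = 28, hence |⟨8⟩| = 28.
[(Z/113Z)^× : ⟨8⟩] = 112/28 = 4.

4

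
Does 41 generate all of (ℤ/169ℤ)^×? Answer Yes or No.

φ(169) = φ(13^2) = 13·(13−1) = 156 = 2^2 · 3 · 13.
It suffices to check that the order of 41 is not a proper divisor of 156: compute 41^(156/q) for q ∈ {2, 3, 13}.
41^78 ≡ 168 (mod 169)  [q = 2: ≢ 1 ✓]
41^52 ≡ 146 (mod 169)  [q = 3: ≢ 1 ✓]
41^12 ≡ 105 (mod 169)  [q = 13: ≢ 1 ✓]
All checks pass, so 41 has order 156 and is a primitive root modulo 169.

Yes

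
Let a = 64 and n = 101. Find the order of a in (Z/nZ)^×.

ord(64) | φ(101) = 101 − 1 = 100 = 2^2 · 5^2.
Divisors of 100: 1, 2, 4, 5, 10, 20, 25, 50, 100.
Test each divisor d:
64^1 ≡ 64 (mod 101)
64^2 ≡ 56 (mod 101)
64^4 ≡ 5 (mod 101)
64^5 ≡ 17 (mod 101)
64^10 ≡ 87 (mod 101)
64^20 ≡ 95 (mod 101)
64^25 ≡ 100 (mod 101)
64^50 ≡ 1 (mod 101) ✓
The smallest such exponent is 50, so the order of 64 is 50.

50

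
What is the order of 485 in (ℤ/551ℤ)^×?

252

The order of 485 must divide φ(551) = φ(19·29) = (19−1)·(29−1) = 18·28 = 504 = 2^3 · 3^2 · 7.
Divisors of 504: 1, 2, 3, 4, 6, 7, 8, 9, 12, 14, 18, 21, 24, 28, 36, 42, 56, 63, 72, 84, 126, 168, 252, 504.
Compute 485^d (mod 551) for the divisors d until we hit 1:
485^1 ≡ 485
485^2 ≡ 499
485^3 ≡ 126
485^4 ≡ 500
485^6 ≡ 448
485^7 ≡ 186
485^8 ≡ 397
485^9 ≡ 246
485^12 ≡ 140
485^14 ≡ 434
485^18 ≡ 457
485^21 ≡ 278
485^24 ≡ 315
485^28 ≡ 465
485^36 ≡ 20
485^42 ≡ 144
485^56 ≡ 233
485^63 ≡ 360
485^72 ≡ 400
485^84 ≡ 349
485^126 ≡ 115
485^168 ≡ 30
485^252 ≡ 1
Therefore the multiplicative order of 485 modulo 551 is 252.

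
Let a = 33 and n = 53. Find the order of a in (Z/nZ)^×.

By Lagrange's theorem, ord_53(33) divides φ(53) = 53 − 1 = 52 = 2^2 · 13.
Divisors of 52: 1, 2, 4, 13, 26, 52.
Check 33^d mod 53 for each divisor in increasing order:
33^1 ≡ 33 (mod 53)
33^2 ≡ 29 (mod 53)
33^4 ≡ 46 (mod 53)
33^13 ≡ 23 (mod 53)
33^26 ≡ 52 (mod 53)
33^52 ≡ 1 (mod 53) ✓
The smallest such exponent is 52, so the order of 33 is 52.

52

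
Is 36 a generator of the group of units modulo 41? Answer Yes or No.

No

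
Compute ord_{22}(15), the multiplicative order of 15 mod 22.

5

Since 15 ∈ (Z/22Z)^×, its order divides φ(22) = φ(2)·φ(11) = 1·10 = 10 = 2 · 5.
Divisors of 10: 1, 2, 5, 10.
Test each divisor d:
15^1 ≡ 15
15^2 ≡ 5
15^5 ≡ 1
Hence ord(15) = 5.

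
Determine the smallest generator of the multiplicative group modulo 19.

2

φ(19) = 19 − 1 = 18 = 2 · 3^2.
g is a primitive root iff g^(18/q) ≢ 1 (mod 19) for each prime q ∈ {2, 3}.
g = 2: 2^9 ≡ 18; 2^6 ≡ 7 — none is 1, so 2 is a primitive root.
So 2 is the smallest generator of (Z/19Z)^×.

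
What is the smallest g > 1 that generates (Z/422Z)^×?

φ(422) = φ(2)·φ(211) = 1·210 = 210 = 2 · 3 · 5 · 7.
Test candidates g = 2, 3, … against the prime factors q ∈ {2, 3, 5, 7} of φ(422): g is a generator iff g^(210/q) ≢ 1 for every such q.
g = 2: gcd(2, 422) = 2 > 1, not a unit — skip.
g = 3: 3^105 ≡ 421; 3^70 ≡ 407; 3^42 ≡ 399; 3^30 ≡ 171 — none is 1, so 3 is a primitive root.
So 3 is the smallest generator of (Z/422Z)^×.

3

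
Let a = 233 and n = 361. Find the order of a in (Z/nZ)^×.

171

By Lagrange's theorem, ord_361(233) divides φ(361) = φ(19^2) = 19·(19−1) = 342 = 2 · 3^2 · 19.
Divisors of 342: 1, 2, 3, 6, 9, 18, 19, 38, 57, 114, 171, 342.
Check 233^d mod 361 for each divisor in increasing order:
233^1 ≡ 233 (mod 361)
233^2 ≡ 139 (mod 361)
233^3 ≡ 258 (mod 361)
233^6 ≡ 140 (mod 361)
233^9 ≡ 20 (mod 361)
233^18 ≡ 39 (mod 361)
233^19 ≡ 62 (mod 361)
233^38 ≡ 234 (mod 361)
233^57 ≡ 68 (mod 361)
233^114 ≡ 292 (mod 361)
233^171 ≡ 1 (mod 361) ✓
So ord_361(233) = 171.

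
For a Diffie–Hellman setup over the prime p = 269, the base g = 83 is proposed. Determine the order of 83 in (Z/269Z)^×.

ord(83) | φ(269) = 269 − 1 = 268 = 2^2 · 67.
Divisors of 268: 1, 2, 4, 67, 134, 268.
Test each divisor d:
83^1 ≡ 83 (mod 269)
83^2 ≡ 164 (mod 269)
83^4 ≡ 265 (mod 269)
83^67 ≡ 82 (mod 269)
83^134 ≡ 268 (mod 269)
83^268 ≡ 1 (mod 269) ✓
Hence ord(83) = 268.

268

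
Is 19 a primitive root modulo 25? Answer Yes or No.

φ(25) = φ(5^2) = 5·(5−1) = 20 = 2^2 · 5.
Test 19^(20/q) mod 25 for each prime factor q of 20:
19^10 ≡ 1 (mod 25)  [q = 2: ≡ 1 ✗]
19^4 ≡ 21 (mod 25)  [q = 5: ≢ 1 ✓]
Since 19^10 ≡ 1, the order of 19 divides 10 < 20, so 19 is not a primitive root.

No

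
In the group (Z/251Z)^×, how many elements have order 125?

φ(251) = 251 − 1 = 250 = 2 · 5^3.
In a cyclic group of order 250, there are φ(d) elements of order d for each divisor d of 250, and zero for non-divisors.
125 = 5^3 divides 250, and φ(125) = 100.

100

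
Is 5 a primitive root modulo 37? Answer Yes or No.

φ(37) = 37 − 1 = 36 = 2^2 · 3^2.
Test 5^(36/q) mod 37 for each prime factor q of 36:
5^18 ≡ 36 (mod 37)  [q = 2: ≢ 1 ✓]
5^12 ≡ 10 (mod 37)  [q = 3: ≢ 1 ✓]
All checks pass, so 5 has order 36 and is a primitive root modulo 37.

Yes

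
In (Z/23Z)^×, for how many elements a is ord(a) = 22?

10

φ(23) = 23 − 1 = 22 = 2 · 11.
Since (Z/23Z)^× is cyclic of order 22, the number of elements of order d is φ(d) when d | 22 and 0 otherwise.
22 = 2 · 11 divides 22, and φ(22) = 10.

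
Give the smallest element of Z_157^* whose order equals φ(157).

5

φ(157) = 157 − 1 = 156 = 2^2 · 3 · 13.
Test candidates g = 2, 3, … against the prime factors q ∈ {2, 3, 13} of φ(157): g is a generator iff g^(156/q) ≢ 1 for every such q.
g = 2: 2^78 ≡ 156; 2^52 ≡ 1 — hits 1, so not a primitive root.
g = 3: 3^78 ≡ 1 — hits 1, so not a primitive root.
g = 4: 4^78 ≡ 1 — hits 1, so not a primitive root.
g = 5: 5^78 ≡ 156; 5^52 ≡ 12; 5^12 ≡ 130 — none is 1, so 5 is a primitive root.
Hence the least primitive root of 157 is 5.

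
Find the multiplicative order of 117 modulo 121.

The order of 117 must divide φ(121) = φ(11^2) = 11·(11−1) = 110 = 2 · 5 · 11.
Divisors of 110: 1, 2, 5, 10, 11, 22, 55, 110.
Evaluate successive powers at the divisors of 110:
117^1 ≡ 117 (mod 121)
117^2 ≡ 16 (mod 121)
117^5 ≡ 65 (mod 121)
117^10 ≡ 111 (mod 121)
117^11 ≡ 40 (mod 121)
117^22 ≡ 27 (mod 121)
117^55 ≡ 120 (mod 121)
117^110 ≡ 1 (mod 121) ✓
Therefore the multiplicative order of 117 modulo 121 is 110.

110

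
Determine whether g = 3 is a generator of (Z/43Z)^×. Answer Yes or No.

φ(43) = 43 − 1 = 42 = 2 · 3 · 7.
It suffices to check that the order of 3 is not a proper divisor of 42: compute 3^(42/q) for q ∈ {2, 3, 7}.
3^21 ≡ 42 (mod 43)  [q = 2: ≢ 1 ✓]
3^14 ≡ 36 (mod 43)  [q = 3: ≢ 1 ✓]
3^6 ≡ 41 (mod 43)  [q = 7: ≢ 1 ✓]
All checks pass, so 3 has order 42 and is a primitive root modulo 43.

Yes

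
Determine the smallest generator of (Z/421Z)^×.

2

φ(421) = 421 − 1 = 420 = 2^2 · 3 · 5 · 7.
Test candidates g = 2, 3, … against the prime factors q ∈ {2, 3, 5, 7} of φ(421): g is a generator iff g^(420/q) ≢ 1 for every such q.
g = 2: 2^210 ≡ 420; 2^140 ≡ 400; 2^84 ≡ 279; 2^60 ≡ 370 — none is 1, so 2 is a primitive root.
So 2 is the smallest generator of (Z/421Z)^×.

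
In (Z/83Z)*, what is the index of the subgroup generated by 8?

1

ord(8) | φ(83) = 83 − 1 = 82 = 2 · 41.
Divisors of 82: 1, 2, 41, 82.
Evaluate successive powers at the divisors of 82:
8^1 ≡ 8 (mod 83)
8^2 ≡ 64 (mod 83)
8^41 ≡ 82 (mod 83)
8^82 ≡ 1 (mod 83) ✓
Thus |⟨8⟩| = ord(8) = 82.
The index is φ(83) / ord(8) = 82 / 82 = 1.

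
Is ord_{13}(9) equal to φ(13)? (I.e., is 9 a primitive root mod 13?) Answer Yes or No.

φ(13) = 13 − 1 = 12 = 2^2 · 3.
Test 9^(12/q) mod 13 for each prime factor q of 12:
9^6 ≡ 1 (mod 13)  [q = 2: ≡ 1 ✗]
9^4 ≡ 9 (mod 13)  [q = 3: ≢ 1 ✓]
The check at q = 2 fails, so 9 generates a proper subgroup.

No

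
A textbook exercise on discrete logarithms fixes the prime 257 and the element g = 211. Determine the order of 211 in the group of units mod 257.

Since 211 ∈ (Z/257Z)^×, its order divides φ(257) = 257 − 1 = 256 = 2^8.
Divisors of 256: 1, 2, 4, 8, 16, 32, 64, 128, 256.
Check 211^d mod 257 for each divisor in increasing order:
211^1 ≡ 211
211^2 ≡ 60
211^4 ≡ 2
211^8 ≡ 4
211^16 ≡ 16
211^32 ≡ 256
211^64 ≡ 1
Therefore the multiplicative order of 211 modulo 257 is 64.

64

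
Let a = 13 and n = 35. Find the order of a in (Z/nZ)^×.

ord(13) | φ(35) = φ(5·7) = (5−1)·(7−1) = 4·6 = 24 = 2^3 · 3.
Divisors of 24: 1, 2, 3, 4, 6, 8, 12, 24.
Test each divisor d:
13^1 ≡ 13 (mod 35)
13^2 ≡ 29 (mod 35)
13^3 ≡ 27 (mod 35)
13^4 ≡ 1 (mod 35) ✓
The smallest such exponent is 4, so the order of 13 is 4.

4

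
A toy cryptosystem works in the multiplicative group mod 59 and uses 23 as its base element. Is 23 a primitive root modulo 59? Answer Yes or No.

Yes

φ(59) = 59 − 1 = 58 = 2 · 29.
It suffices to check that the order of 23 is not a proper divisor of 58: compute 23^(58/q) for q ∈ {2, 29}.
23^29 ≡ 58 (mod 59)  [q = 2: ≢ 1 ✓]
23^2 ≡ 57 (mod 59)  [q = 29: ≢ 1 ✓]
None equal 1, so ord_59(23) = 58: 23 is a primitive root.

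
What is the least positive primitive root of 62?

3

φ(62) = φ(2)·φ(31) = 1·30 = 30 = 2 · 3 · 5.
Test candidates g = 2, 3, … against the prime factors q ∈ {2, 3, 5} of φ(62): g is a generator iff g^(30/q) ≢ 1 for every such q.
g = 2: gcd(2, 62) = 2 > 1, not a unit — skip.
g = 3: 3^15 ≡ 61; 3^10 ≡ 25; 3^6 ≡ 47 — none is 1, so 3 is a primitive root.
The smallest primitive root modulo 62 is 3.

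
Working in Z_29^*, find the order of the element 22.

14

Since 22 ∈ (Z/29Z)^×, its order divides φ(29) = 29 − 1 = 28 = 2^2 · 7.
Divisors of 28: 1, 2, 4, 7, 14, 28.
Check 22^d mod 29 for each divisor in increasing order:
22^1 ≡ 22 (mod 29)
22^2 ≡ 20 (mod 29)
22^4 ≡ 23 (mod 29)
22^7 ≡ 28 (mod 29)
22^14 ≡ 1 (mod 29) ✓
The smallest such exponent is 14, so the order of 22 is 14.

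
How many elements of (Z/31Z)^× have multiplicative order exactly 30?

8

φ(31) = 31 − 1 = 30 = 2 · 3 · 5.
(Z/31Z)^× is cyclic (|G| = 30); a cyclic group of order m has exactly φ(d) elements of each order d | m, and none otherwise.
30 = 2 · 3 · 5 divides 30, and φ(30) = 8.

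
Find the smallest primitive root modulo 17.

φ(17) = 17 − 1 = 16 = 2^4.
Test candidates g = 2, 3, … against the prime factors q ∈ {2} of φ(17): g is a generator iff g^(16/q) ≢ 1 for every such q.
g = 2: 2^8 ≡ 1 — hits 1, so not a primitive root.
g = 3: 3^8 ≡ 16 — none is 1, so 3 is a primitive root.
Hence the least primitive root of 17 is 3.

3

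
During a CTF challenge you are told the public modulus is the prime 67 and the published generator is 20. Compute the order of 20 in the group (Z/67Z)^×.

66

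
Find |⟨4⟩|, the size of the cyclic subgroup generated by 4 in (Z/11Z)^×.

5

The order of 4 must divide φ(11) = 11 − 1 = 10 = 2 · 5.
Divisors of 10: 1, 2, 5, 10.
Test each divisor d:
4^1 ≡ 4 (mod 11)
4^2 ≡ 5 (mod 11)
4^5 ≡ 1 (mod 11) ✓
Therefore the multiplicative order of 4 modulo 11 is 5.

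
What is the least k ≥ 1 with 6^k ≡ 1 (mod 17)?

By Lagrange's theorem, ord_17(6) divides φ(17) = 17 − 1 = 16 = 2^4.
Divisors of 16: 1, 2, 4, 8, 16.
Compute 6^d (mod 17) for the divisors d until we hit 1:
6^1 ≡ 6 (mod 17)
6^2 ≡ 2 (mod 17)
6^4 ≡ 4 (mod 17)
6^8 ≡ 16 (mod 17)
6^16 ≡ 1 (mod 17) ✓
The smallest such exponent is 16, so the order of 6 is 16.

16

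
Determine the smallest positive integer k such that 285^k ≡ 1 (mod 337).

14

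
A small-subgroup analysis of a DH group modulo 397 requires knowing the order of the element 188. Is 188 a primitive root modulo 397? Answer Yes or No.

No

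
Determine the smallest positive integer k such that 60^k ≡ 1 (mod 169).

52

By Lagrange's theorem, ord_169(60) divides φ(169) = φ(13^2) = 13·(13−1) = 156 = 2^2 · 3 · 13.
Divisors of 156: 1, 2, 3, 4, 6, 12, 13, 26, 39, 52, 78, 156.
Evaluate successive powers at the divisors of 156:
60^1 ≡ 60 (mod 169)
60^2 ≡ 51 (mod 169)
60^3 ≡ 18 (mod 169)
60^4 ≡ 66 (mod 169)
60^6 ≡ 155 (mod 169)
60^12 ≡ 27 (mod 169)
60^13 ≡ 99 (mod 169)
60^26 ≡ 168 (mod 169)
60^39 ≡ 70 (mod 169)
60^52 ≡ 1 (mod 169) ✓
Hence ord(60) = 52.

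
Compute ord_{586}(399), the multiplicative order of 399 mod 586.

292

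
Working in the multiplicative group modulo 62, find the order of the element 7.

15

Since 7 ∈ (Z/62Z)^×, its order divides φ(62) = φ(2)·φ(31) = 1·30 = 30 = 2 · 3 · 5.
Divisors of 30: 1, 2, 3, 5, 6, 10, 15, 30.
Evaluate successive powers at the divisors of 30:
7^1 ≡ 7 (mod 62)
7^2 ≡ 49 (mod 62)
7^3 ≡ 33 (mod 62)
7^5 ≡ 5 (mod 62)
7^6 ≡ 35 (mod 62)
7^10 ≡ 25 (mod 62)
7^15 ≡ 1 (mod 62) ✓
The smallest such exponent is 15, so the order of 7 is 15.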